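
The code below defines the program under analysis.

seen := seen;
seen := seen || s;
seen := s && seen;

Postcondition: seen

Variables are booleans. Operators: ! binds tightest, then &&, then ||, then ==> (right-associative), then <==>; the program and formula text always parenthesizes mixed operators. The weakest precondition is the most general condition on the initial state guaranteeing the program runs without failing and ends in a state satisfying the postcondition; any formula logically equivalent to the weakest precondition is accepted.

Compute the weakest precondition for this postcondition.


Working backward. After the program, seen must hold.
Before seen := s && seen: s && seen
Before seen := seen || s: s && (seen || s)
Before seen := seen: s && (seen || s)
Answer: WP = s && (seen || s)


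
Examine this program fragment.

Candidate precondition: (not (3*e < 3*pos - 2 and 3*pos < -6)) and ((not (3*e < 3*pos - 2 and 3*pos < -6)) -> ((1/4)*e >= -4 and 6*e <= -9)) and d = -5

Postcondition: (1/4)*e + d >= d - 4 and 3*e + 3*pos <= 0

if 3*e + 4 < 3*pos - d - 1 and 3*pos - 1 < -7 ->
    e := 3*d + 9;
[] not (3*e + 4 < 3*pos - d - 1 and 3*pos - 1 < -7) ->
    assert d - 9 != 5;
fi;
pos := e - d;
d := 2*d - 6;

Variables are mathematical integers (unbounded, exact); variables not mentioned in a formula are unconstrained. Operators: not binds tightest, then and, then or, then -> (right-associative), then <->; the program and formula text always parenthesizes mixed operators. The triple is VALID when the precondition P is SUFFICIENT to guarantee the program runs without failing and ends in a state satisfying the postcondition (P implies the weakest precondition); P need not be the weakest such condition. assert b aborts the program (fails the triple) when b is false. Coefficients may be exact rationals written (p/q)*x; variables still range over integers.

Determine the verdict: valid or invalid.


Working backward. After the program, the postcondition (1/4)*e + d >= d - 4 and 3*e + 3*pos <= 0 must hold; in canonical form it is (1/4)*e >= -4 and 3*e + 3*pos <= 0.
Before d := 2*d - 6: (1/4)*e >= -4 and 3*e + 3*pos <= 0
Before pos := e - d: (1/4)*e >= -4 and 6*e <= 3*d
Then branch requires (3/4)*d >= -25/4 and 15*d <= -54; else branch requires d != 14 and (1/4)*e >= -4 and 6*e <= 3*d.
Before the if: ((d + 3*e < 3*pos - 5 and 3*pos < -6) -> ((3/4)*d >= -25/4 and 15*d <= -54)) and ((not (d + 3*e < 3*pos - 5 and 3*pos < -6)) -> (d != 14 and (1/4)*e >= -4 and 6*e <= 3*d))
The weakest precondition is ((d + 3*e < 3*pos - 5 and 3*pos < -6) -> ((3/4)*d >= -25/4 and 15*d <= -54)) and ((not (d + 3*e < 3*pos - 5 and 3*pos < -6)) -> (d != 14 and (1/4)*e >= -4 and 6*e <= 3*d)).
Check whether (not (3*e < 3*pos - 2 and 3*pos < -6)) and ((not (3*e < 3*pos - 2 and 3*pos < -6)) -> ((1/4)*e >= -4 and 6*e <= -9)) and d = -5 implies it.
Countermodel: at the initial state d = -5, e = -2, pos = -3, the precondition holds but the weakest precondition fails.
Answer: invalid


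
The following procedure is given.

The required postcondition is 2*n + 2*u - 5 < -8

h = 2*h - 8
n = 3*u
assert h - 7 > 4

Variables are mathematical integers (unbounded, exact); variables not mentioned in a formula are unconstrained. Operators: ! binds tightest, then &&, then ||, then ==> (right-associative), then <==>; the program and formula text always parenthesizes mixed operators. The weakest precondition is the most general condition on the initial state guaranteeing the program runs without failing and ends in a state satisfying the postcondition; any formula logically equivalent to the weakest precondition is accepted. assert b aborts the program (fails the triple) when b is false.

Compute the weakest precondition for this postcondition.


Working backward. After the program, the postcondition 2*n + 2*u - 5 < -8 must hold; in canonical form it is 2*n + 2*u < -3.
Before assert h - 7 > 4: h > 11 && 2*n + 2*u < -3
Before n := 3*u: h > 11 && 8*u < -3
Before h := 2*h - 8: 2*h > 19 && 8*u < -3
Answer: WP = 2*h > 19 && 8*u < -3


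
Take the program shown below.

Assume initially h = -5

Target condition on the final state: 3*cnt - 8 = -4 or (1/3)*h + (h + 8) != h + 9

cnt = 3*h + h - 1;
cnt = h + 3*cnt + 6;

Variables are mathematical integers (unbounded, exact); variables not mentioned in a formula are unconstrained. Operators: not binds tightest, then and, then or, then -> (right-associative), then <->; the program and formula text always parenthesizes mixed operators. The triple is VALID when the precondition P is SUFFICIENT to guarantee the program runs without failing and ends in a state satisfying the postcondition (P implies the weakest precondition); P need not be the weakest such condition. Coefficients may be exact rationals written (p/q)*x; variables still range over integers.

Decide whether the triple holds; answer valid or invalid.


Working backward. After the program, the postcondition 3*cnt - 8 = -4 or (1/3)*h + (h + 8) != h + 9 must hold; in canonical form it is 3*cnt = 4 or (1/3)*h != 1.
Before cnt := h + 3*cnt + 6: 9*cnt + 3*h = -14 or (1/3)*h != 1
Before cnt := 3*h + h - 1: 39*h = -5 or (1/3)*h != 1
The weakest precondition is 39*h = -5 or (1/3)*h != 1.
Check whether h = -5 implies it.
Every state satisfying the precondition satisfies the weakest precondition: the implication holds.
Answer: valid


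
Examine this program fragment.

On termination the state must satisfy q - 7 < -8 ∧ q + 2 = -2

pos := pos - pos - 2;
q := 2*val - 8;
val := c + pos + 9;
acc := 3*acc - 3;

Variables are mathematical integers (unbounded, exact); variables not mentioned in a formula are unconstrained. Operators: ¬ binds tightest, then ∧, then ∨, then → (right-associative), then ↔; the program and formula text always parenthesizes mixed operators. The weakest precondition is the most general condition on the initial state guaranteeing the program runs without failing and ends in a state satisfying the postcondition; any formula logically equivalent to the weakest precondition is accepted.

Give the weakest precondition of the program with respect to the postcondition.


Working backward. After the program, the postcondition q - 7 < -8 ∧ q + 2 = -2 must hold; in canonical form it is q < -1 ∧ q = -4.
Before acc := 3*acc - 3: q < -1 ∧ q = -4
Before val := c + pos + 9: q < -1 ∧ q = -4
Before q := 2*val - 8: 2*val < 7 ∧ 2*val = 4
Before pos := pos - pos - 2: 2*val < 7 ∧ 2*val = 4
Answer: WP = 2*val < 7 ∧ 2*val = 4


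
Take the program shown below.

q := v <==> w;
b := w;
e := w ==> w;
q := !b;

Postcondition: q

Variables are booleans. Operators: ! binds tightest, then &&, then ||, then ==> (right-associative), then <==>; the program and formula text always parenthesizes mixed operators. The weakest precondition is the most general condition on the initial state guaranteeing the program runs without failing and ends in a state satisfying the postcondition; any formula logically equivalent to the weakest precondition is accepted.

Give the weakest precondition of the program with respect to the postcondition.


Working backward. After the program, q must hold.
Before q := !b: !b
Before e := w ==> w: !b
Before b := w: !w
Before q := v <==> w: !w
Answer: WP = !w


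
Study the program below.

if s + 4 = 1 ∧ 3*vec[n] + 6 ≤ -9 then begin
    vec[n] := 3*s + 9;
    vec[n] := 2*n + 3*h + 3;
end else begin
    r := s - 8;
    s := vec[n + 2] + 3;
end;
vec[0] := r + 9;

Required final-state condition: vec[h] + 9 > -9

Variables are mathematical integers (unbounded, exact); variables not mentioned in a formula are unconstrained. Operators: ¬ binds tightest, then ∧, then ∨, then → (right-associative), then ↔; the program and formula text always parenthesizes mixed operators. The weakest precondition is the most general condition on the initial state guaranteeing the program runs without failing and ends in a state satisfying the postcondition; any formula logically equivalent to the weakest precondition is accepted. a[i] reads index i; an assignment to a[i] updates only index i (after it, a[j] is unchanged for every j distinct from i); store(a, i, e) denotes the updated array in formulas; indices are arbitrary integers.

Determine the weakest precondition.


Working backward. After the program, the postcondition vec[h] + 9 > -9 must hold; in canonical form it is vec[h] > -18.
Before vec[0] := r + 9: store(vec, 0, r + 9)[h] > -18
Then branch requires store(store(store(vec, n, 3*s + 9), n, 3*h + 2*n + 3), 0, r + 9)[h] > -18; else branch requires store(vec, 0, s + 1)[h] > -18.
Before the if: ((s = -3 ∧ 3*vec[n] ≤ -15) → store(store(store(vec, n, 3*s + 9), n, 3*h + 2*n + 3), 0, r + 9)[h] > -18) ∧ ((¬(s = -3 ∧ 3*vec[n] ≤ -15)) → store(vec, 0, s + 1)[h] > -18)
Answer: WP = ((s = -3 ∧ 3*vec[n] ≤ -15) → store(store(store(vec, n, 3*s + 9), n, 3*h + 2*n + 3), 0, r + 9)[h] > -18) ∧ ((¬(s = -3 ∧ 3*vec[n] ≤ -15)) → store(vec, 0, s + 1)[h] > -18)


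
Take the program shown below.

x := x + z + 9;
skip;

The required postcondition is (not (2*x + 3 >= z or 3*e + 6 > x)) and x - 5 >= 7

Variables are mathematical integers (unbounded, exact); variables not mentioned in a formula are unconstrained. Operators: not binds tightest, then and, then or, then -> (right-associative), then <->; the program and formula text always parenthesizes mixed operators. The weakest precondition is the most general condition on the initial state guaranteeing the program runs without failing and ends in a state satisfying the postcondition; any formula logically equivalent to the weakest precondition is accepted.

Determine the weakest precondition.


Working backward. After the program, the postcondition (not (2*x + 3 >= z or 3*e + 6 > x)) and x - 5 >= 7 must hold; in canonical form it is (not (2*x >= z - 3 or 3*e > x - 6)) and x >= 12.
Before skip: (not (2*x >= z - 3 or 3*e > x - 6)) and x >= 12
Before x := x + z + 9: (not (2*x + z >= -21 or 3*e > x + z + 3)) and x + z >= 3
Answer: WP = (not (2*x + z >= -21 or 3*e > x + z + 3)) and x + z >= 3


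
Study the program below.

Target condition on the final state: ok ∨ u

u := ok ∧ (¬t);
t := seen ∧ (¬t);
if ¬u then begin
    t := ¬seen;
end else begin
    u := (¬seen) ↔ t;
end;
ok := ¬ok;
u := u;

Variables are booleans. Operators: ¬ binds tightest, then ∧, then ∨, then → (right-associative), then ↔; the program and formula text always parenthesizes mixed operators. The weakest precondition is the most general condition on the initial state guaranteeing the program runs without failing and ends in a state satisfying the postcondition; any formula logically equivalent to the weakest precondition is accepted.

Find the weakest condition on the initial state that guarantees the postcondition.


Working backward. After the program, ok ∨ u must hold.
Before u := u: ok ∨ u
Before ok := ¬ok: (¬ok) ∨ u
Then branch requires (¬ok) ∨ u; else branch requires (¬ok) ∨ ((¬seen) ↔ t).
Before the if: ((¬u) → ((¬ok) ∨ u)) ∧ (u → ((¬ok) ∨ ((¬seen) ↔ t)))
Before t := seen ∧ (¬t): ((¬u) → ((¬ok) ∨ u)) ∧ (u → ((¬ok) ∨ ((¬seen) ↔ (seen ∧ (¬t)))))
Before u := ok ∧ (¬t): ((¬(ok ∧ (¬t))) → ((¬ok) ∨ (ok ∧ (¬t)))) ∧ ((ok ∧ (¬t)) → ((¬ok) ∨ ((¬seen) ↔ (seen ∧ (¬t)))))
Answer: WP = ((¬(ok ∧ (¬t))) → ((¬ok) ∨ (ok ∧ (¬t)))) ∧ ((ok ∧ (¬t)) → ((¬ok) ∨ ((¬seen) ↔ (seen ∧ (¬t)))))


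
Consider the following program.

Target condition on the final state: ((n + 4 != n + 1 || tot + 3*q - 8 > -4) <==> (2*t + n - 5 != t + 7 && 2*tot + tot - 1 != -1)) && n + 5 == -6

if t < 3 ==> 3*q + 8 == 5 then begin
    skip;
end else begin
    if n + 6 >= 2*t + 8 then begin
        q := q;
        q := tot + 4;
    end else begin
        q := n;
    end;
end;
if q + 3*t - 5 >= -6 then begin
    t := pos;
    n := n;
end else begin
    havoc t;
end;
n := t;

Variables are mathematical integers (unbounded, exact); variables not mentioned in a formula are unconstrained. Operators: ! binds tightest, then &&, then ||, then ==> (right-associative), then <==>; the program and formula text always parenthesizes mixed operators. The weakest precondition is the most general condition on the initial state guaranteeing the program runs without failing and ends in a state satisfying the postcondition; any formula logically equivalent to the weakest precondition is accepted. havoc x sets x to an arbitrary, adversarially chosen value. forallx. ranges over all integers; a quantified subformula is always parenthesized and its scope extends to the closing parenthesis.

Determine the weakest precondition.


Working backward. After the program, the postcondition ((n + 4 != n + 1 || tot + 3*q - 8 > -4) <==> (2*t + n - 5 != t + 7 && 2*tot + tot - 1 != -1)) && n + 5 == -6 must hold; in canonical form it is n + t != 12 && 3*tot != 0 && n == -11.
Before n := t: 2*t != 12 && 3*tot != 0 && t == -11
Then branch requires 2*pos != 12 && 3*tot != 0 && pos == -11; else branch requires forall t_1. (2*t_1 != 12 && 3*tot != 0 && t_1 == -11).
Before the if: (q + 3*t >= -1 ==> (2*pos != 12 && 3*tot != 0 && pos == -11)) && ((!(q + 3*t >= -1)) ==> (forall t_1. (2*t_1 != 12 && 3*tot != 0 && t_1 == -11)))
Then branch requires (q + 3*t >= -1 ==> (2*pos != 12 && 3*tot != 0 && pos == -11)) && ((!(q + 3*t >= -1)) ==> (forall t_1. (2*t_1 != 12 && 3*tot != 0 && t_1 == -11))); else branch requires (n >= 2*t + 2 ==> ((3*t + tot >= -5 ==> (2*pos != 12 && 3*tot != 0 && pos == -11)) && ((!(3*t + tot >= -5)) ==> (forall t_1. (2*t_1 != 12 && 3*tot != 0 && t_1 == -11))))) && ((!(n >= 2*t + 2)) ==> ((n + 3*t >= -1 ==> (2*pos != 12 && 3*tot != 0 && pos == -11)) && ((!(n + 3*t >= -1)) ==> (forall t_1. (2*t_1 != 12 && 3*tot != 0 && t_1 == -11))))).
Before the if: ((t < 3 ==> 3*q == -3) ==> ((q + 3*t >= -1 ==> (2*pos != 12 && 3*tot != 0 && pos == -11)) && ((!(q + 3*t >= -1)) ==> (forall t_1. (2*t_1 != 12 && 3*tot != 0 && t_1 == -11))))) && ((!(t < 3 ==> 3*q == -3)) ==> ((n >= 2*t + 2 ==> ((3*t + tot >= -5 ==> (2*pos != 12 && 3*tot != 0 && pos == -11)) && ((!(3*t + tot >= -5)) ==> (forall t_1. (2*t_1 != 12 && 3*tot != 0 && t_1 == -11))))) && ((!(n >= 2*t + 2)) ==> ((n + 3*t >= -1 ==> (2*pos != 12 && 3*tot != 0 && pos == -11)) && ((!(n + 3*t >= -1)) ==> (forall t_1. (2*t_1 != 12 && 3*tot != 0 && t_1 == -11)))))))
Answer: WP = ((t < 3 ==> 3*q == -3) ==> ((q + 3*t >= -1 ==> (2*pos != 12 && 3*tot != 0 && pos == -11)) && ((!(q + 3*t >= -1)) ==> (forall t_1. (2*t_1 != 12 && 3*tot != 0 && t_1 == -11))))) && ((!(t < 3 ==> 3*q == -3)) ==> ((n >= 2*t + 2 ==> ((3*t + tot >= -5 ==> (2*pos != 12 && 3*tot != 0 && pos == -11)) && ((!(3*t + tot >= -5)) ==> (forall t_1. (2*t_1 != 12 && 3*tot != 0 && t_1 == -11))))) && ((!(n >= 2*t + 2)) ==> ((n + 3*t >= -1 ==> (2*pos != 12 && 3*tot != 0 && pos == -11)) && ((!(n + 3*t >= -1)) ==> (forall t_1. (2*t_1 != 12 && 3*tot != 0 && t_1 == -11)))))))


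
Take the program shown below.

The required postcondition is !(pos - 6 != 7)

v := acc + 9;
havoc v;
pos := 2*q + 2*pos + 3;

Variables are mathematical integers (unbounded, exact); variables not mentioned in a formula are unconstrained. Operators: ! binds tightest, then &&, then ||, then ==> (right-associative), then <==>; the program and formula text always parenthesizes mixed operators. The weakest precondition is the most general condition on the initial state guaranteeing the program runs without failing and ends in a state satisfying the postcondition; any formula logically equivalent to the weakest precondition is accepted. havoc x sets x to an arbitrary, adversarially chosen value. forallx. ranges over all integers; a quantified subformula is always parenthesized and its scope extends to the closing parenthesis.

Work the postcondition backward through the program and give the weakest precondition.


Working backward. After the program, the postcondition !(pos - 6 != 7) must hold; in canonical form it is !(pos != 13).
Before pos := 2*q + 2*pos + 3: !(2*pos + 2*q != 10)
Before havoc v: !(2*pos + 2*q != 10)
Before v := acc + 9: !(2*pos + 2*q != 10)
Answer: WP = !(2*pos + 2*q != 10)


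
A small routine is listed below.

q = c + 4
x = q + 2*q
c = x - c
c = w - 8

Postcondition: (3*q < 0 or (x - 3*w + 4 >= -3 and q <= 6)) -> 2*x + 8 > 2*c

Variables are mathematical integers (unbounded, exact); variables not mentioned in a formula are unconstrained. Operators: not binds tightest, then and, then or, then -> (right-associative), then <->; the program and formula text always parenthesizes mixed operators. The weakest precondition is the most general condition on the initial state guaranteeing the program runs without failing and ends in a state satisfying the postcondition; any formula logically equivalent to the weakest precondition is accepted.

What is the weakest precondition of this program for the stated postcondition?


Working backward. After the program, the postcondition (3*q < 0 or (x - 3*w + 4 >= -3 and q <= 6)) -> 2*x + 8 > 2*c must hold; in canonical form it is (3*q < 0 or (x >= 3*w - 7 and q <= 6)) -> 2*x > 2*c - 8.
Before c := w - 8: (3*q < 0 or (x >= 3*w - 7 and q <= 6)) -> 2*x > 2*w - 24
Before c := x - c: (3*q < 0 or (x >= 3*w - 7 and q <= 6)) -> 2*x > 2*w - 24
Before x := q + 2*q: (3*q < 0 or (3*q >= 3*w - 7 and q <= 6)) -> 6*q > 2*w - 24
Before q := c + 4: (3*c < -12 or (3*c >= 3*w - 19 and c <= 2)) -> 6*c > 2*w - 48
Answer: WP = (3*c < -12 or (3*c >= 3*w - 19 and c <= 2)) -> 6*c > 2*w - 48


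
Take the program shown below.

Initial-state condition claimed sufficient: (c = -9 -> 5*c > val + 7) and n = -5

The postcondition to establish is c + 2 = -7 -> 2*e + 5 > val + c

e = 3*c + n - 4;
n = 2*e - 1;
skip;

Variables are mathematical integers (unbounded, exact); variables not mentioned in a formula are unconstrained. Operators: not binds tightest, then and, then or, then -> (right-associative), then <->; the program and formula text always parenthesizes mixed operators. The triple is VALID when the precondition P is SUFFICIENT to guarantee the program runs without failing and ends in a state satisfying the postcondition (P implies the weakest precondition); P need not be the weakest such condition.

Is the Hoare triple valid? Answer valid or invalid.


Working backward. After the program, the postcondition c + 2 = -7 -> 2*e + 5 > val + c must hold; in canonical form it is c = -9 -> 2*e > c + val - 5.
Before skip: c = -9 -> 2*e > c + val - 5
Before n := 2*e - 1: c = -9 -> 2*e > c + val - 5
Before e := 3*c + n - 4: c = -9 -> 5*c + 2*n > val + 3
The weakest precondition is c = -9 -> 5*c + 2*n > val + 3.
Check whether (c = -9 -> 5*c > val + 7) and n = -5 implies it.
Countermodel: at the initial state c = -9, n = -5, val = -58, the precondition holds but the weakest precondition fails.
Answer: invalid


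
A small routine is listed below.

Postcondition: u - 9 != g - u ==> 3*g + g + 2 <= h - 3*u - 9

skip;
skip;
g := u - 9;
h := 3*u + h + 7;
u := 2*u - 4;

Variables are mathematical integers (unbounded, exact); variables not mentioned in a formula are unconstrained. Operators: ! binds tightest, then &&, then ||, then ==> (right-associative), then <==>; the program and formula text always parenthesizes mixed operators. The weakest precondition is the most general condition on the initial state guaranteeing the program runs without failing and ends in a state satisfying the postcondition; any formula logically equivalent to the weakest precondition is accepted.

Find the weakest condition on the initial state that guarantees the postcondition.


Working backward. After the program, the postcondition u - 9 != g - u ==> 3*g + g + 2 <= h - 3*u - 9 must hold; in canonical form it is 2*u != g + 9 ==> 4*g + 3*u <= h - 11.
Before u := 2*u - 4: 4*u != g + 17 ==> 4*g + 6*u <= h + 1
Before h := 3*u + h + 7: 4*u != g + 17 ==> 4*g + 3*u <= h + 8
Before g := u - 9: 3*u != 8 ==> 7*u <= h + 44
Before skip: 3*u != 8 ==> 7*u <= h + 44
Before skip: 3*u != 8 ==> 7*u <= h + 44
Answer: WP = 3*u != 8 ==> 7*u <= h + 44


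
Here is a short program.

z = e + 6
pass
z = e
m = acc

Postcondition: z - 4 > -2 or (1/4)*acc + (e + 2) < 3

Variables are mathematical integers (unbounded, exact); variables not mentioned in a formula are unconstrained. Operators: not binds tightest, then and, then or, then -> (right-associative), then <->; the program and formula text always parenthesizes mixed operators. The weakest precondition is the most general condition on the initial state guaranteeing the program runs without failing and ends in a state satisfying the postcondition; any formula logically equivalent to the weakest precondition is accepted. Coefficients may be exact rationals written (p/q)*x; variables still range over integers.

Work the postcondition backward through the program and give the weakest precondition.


Working backward. After the program, the postcondition z - 4 > -2 or (1/4)*acc + (e + 2) < 3 must hold; in canonical form it is z > 2 or (1/4)*acc + e < 1.
Before m := acc: z > 2 or (1/4)*acc + e < 1
Before z := e: e > 2 or (1/4)*acc + e < 1
Before skip: e > 2 or (1/4)*acc + e < 1
Before z := e + 6: e > 2 or (1/4)*acc + e < 1
Answer: WP = e > 2 or (1/4)*acc + e < 1


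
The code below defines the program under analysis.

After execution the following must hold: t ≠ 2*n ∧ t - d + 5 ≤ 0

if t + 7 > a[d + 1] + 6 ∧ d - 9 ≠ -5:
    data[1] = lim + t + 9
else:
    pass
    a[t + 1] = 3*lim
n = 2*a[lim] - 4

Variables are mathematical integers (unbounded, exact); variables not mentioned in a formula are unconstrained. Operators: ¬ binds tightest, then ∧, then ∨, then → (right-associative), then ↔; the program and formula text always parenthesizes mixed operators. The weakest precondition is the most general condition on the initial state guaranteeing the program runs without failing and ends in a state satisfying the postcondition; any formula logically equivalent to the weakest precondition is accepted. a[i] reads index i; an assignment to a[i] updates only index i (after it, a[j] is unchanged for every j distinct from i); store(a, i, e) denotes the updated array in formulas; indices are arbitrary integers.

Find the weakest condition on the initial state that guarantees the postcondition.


Working backward. After the program, the postcondition t ≠ 2*n ∧ t - d + 5 ≤ 0 must hold; in canonical form it is t ≠ 2*n ∧ t ≤ d - 5.
Before n := 2*a[lim] - 4: t ≠ 4*a[lim] - 8 ∧ t ≤ d - 5
Then branch requires t ≠ 4*a[lim] - 8 ∧ t ≤ d - 5; else branch requires t ≠ 4*store(a, t + 1, 3*lim)[lim] - 8 ∧ t ≤ d - 5.
Before the if: ((t > a[d + 1] - 1 ∧ d ≠ 4) → (t ≠ 4*a[lim] - 8 ∧ t ≤ d - 5)) ∧ ((¬(t > a[d + 1] - 1 ∧ d ≠ 4)) → (t ≠ 4*store(a, t + 1, 3*lim)[lim] - 8 ∧ t ≤ d - 5))
Answer: WP = ((t > a[d + 1] - 1 ∧ d ≠ 4) → (t ≠ 4*a[lim] - 8 ∧ t ≤ d - 5)) ∧ ((¬(t > a[d + 1] - 1 ∧ d ≠ 4)) → (t ≠ 4*store(a, t + 1, 3*lim)[lim] - 8 ∧ t ≤ d - 5))


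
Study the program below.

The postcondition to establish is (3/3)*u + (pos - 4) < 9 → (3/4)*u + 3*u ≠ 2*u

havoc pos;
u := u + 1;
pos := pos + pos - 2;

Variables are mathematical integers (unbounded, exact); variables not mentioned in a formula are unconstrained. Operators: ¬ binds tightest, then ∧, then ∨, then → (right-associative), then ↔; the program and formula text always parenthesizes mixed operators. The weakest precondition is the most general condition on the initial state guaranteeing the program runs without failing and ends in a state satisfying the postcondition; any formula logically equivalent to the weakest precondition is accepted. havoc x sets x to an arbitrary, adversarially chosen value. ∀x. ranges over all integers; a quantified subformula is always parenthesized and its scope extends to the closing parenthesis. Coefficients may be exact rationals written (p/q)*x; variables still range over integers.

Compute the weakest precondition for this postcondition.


Working backward. After the program, the postcondition (3/3)*u + (pos - 4) < 9 → (3/4)*u + 3*u ≠ 2*u must hold; in canonical form it is pos + u < 13 → (7/4)*u ≠ 0.
Before pos := pos + pos - 2: 2*pos + u < 15 → (7/4)*u ≠ 0
Before u := u + 1: 2*pos + u < 14 → (7/4)*u ≠ -7/4
Before havoc pos: ∀pos_1. (2*pos_1 + u < 14 → (7/4)*u ≠ -7/4)
Answer: WP = ∀pos_1. (2*pos_1 + u < 14 → (7/4)*u ≠ -7/4)


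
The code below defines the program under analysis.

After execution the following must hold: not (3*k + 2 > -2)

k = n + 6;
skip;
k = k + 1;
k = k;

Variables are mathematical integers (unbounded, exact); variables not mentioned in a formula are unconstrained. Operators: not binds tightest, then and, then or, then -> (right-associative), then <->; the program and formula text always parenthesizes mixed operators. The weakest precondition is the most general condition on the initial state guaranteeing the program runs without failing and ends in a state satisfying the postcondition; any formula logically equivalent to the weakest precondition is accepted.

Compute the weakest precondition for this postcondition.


Working backward. After the program, the postcondition not (3*k + 2 > -2) must hold; in canonical form it is not (3*k > -4).
Before k := k: not (3*k > -4)
Before k := k + 1: not (3*k > -7)
Before skip: not (3*k > -7)
Before k := n + 6: not (3*n > -25)
Answer: WP = not (3*n > -25)


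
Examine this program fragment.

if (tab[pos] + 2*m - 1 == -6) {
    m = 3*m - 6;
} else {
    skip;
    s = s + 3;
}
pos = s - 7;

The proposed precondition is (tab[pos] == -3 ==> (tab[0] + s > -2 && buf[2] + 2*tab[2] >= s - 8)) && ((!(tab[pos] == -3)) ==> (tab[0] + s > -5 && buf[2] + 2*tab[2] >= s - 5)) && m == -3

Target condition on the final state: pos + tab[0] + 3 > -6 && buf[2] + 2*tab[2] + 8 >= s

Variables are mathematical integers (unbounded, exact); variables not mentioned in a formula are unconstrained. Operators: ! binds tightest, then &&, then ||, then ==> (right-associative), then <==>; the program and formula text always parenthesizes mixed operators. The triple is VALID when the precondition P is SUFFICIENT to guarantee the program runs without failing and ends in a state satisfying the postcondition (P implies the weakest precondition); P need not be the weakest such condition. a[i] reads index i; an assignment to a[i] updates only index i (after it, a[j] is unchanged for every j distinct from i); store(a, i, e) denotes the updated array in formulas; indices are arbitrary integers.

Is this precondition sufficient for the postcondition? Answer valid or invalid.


Working backward. After the program, the postcondition pos + tab[0] + 3 > -6 && buf[2] + 2*tab[2] + 8 >= s must hold; in canonical form it is tab[0] + pos > -9 && buf[2] + 2*tab[2] >= s - 8.
Before pos := s - 7: tab[0] + s > -2 && buf[2] + 2*tab[2] >= s - 8
Then branch requires tab[0] + s > -2 && buf[2] + 2*tab[2] >= s - 8; else branch requires tab[0] + s > -5 && buf[2] + 2*tab[2] >= s - 5.
Before the if: (tab[pos] + 2*m == -5 ==> (tab[0] + s > -2 && buf[2] + 2*tab[2] >= s - 8)) && ((!(tab[pos] + 2*m == -5)) ==> (tab[0] + s > -5 && buf[2] + 2*tab[2] >= s - 5))
The weakest precondition is (tab[pos] + 2*m == -5 ==> (tab[0] + s > -2 && buf[2] + 2*tab[2] >= s - 8)) && ((!(tab[pos] + 2*m == -5)) ==> (tab[0] + s > -5 && buf[2] + 2*tab[2] >= s - 5)).
Check whether (tab[pos] == -3 ==> (tab[0] + s > -2 && buf[2] + 2*tab[2] >= s - 8)) && ((!(tab[pos] == -3)) ==> (tab[0] + s > -5 && buf[2] + 2*tab[2] >= s - 5)) && m == -3 implies it.
Countermodel: at the initial state buf = {[0] = 0, [2] = 0, elsewhere 0}, m = -3, pos = 2, s = 0, tab = {[0] = 15215, [2] = -3, elsewhere 15215}, the precondition holds but the weakest precondition fails.
Answer: invalid


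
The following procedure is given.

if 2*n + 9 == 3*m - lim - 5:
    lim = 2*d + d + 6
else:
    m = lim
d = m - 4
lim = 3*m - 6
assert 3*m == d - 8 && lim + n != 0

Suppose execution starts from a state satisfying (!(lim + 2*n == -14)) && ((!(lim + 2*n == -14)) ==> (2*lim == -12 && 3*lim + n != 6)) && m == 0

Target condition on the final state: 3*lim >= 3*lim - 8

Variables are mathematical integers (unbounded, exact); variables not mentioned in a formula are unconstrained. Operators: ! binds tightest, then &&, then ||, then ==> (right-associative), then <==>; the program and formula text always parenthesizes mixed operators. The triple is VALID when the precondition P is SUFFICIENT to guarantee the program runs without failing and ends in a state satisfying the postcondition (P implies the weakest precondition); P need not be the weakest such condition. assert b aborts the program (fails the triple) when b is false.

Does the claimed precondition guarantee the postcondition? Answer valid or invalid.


Working backward. After the program, the postcondition 3*lim >= 3*lim - 8 must hold; in canonical form it is true.
Before assert 3*m == d - 8 && lim + n != 0: 3*m == d - 8 && lim + n != 0
Before lim := 3*m - 6: 3*m == d - 8 && 3*m + n != 6
Before d := m - 4: 2*m == -12 && 3*m + n != 6
Then branch requires 2*m == -12 && 3*m + n != 6; else branch requires 2*lim == -12 && 3*lim + n != 6.
Before the if: (lim + 2*n == 3*m - 14 ==> (2*m == -12 && 3*m + n != 6)) && ((!(lim + 2*n == 3*m - 14)) ==> (2*lim == -12 && 3*lim + n != 6))
The weakest precondition is (lim + 2*n == 3*m - 14 ==> (2*m == -12 && 3*m + n != 6)) && ((!(lim + 2*n == 3*m - 14)) ==> (2*lim == -12 && 3*lim + n != 6)).
Check whether (!(lim + 2*n == -14)) && ((!(lim + 2*n == -14)) ==> (2*lim == -12 && 3*lim + n != 6)) && m == 0 implies it.
Every state satisfying the precondition satisfies the weakest precondition: the implication holds.
Answer: valid


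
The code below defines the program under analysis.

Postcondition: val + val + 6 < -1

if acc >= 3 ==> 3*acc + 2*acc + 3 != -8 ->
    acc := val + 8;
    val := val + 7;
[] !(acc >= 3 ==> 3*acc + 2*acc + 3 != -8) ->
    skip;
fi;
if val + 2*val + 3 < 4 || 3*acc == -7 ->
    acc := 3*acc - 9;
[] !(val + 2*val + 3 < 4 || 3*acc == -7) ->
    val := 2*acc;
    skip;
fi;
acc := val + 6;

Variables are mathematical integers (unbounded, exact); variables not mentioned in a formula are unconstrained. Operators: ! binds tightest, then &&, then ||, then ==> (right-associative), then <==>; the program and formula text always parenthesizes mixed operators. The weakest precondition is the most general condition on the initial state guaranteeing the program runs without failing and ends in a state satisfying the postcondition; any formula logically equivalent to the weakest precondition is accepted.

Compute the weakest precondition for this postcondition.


Working backward. After the program, the postcondition val + val + 6 < -1 must hold; in canonical form it is 2*val < -7.
Before acc := val + 6: 2*val < -7
Then branch requires 2*val < -7; else branch requires 4*acc < -7.
Before the if: ((3*val < 1 || 3*acc == -7) ==> 2*val < -7) && ((!(3*val < 1 || 3*acc == -7)) ==> 4*acc < -7)
Then branch requires ((3*val < -20 || 3*val == -31) ==> 2*val < -21) && ((!(3*val < -20 || 3*val == -31)) ==> 4*val < -39); else branch requires ((3*val < 1 || 3*acc == -7) ==> 2*val < -7) && ((!(3*val < 1 || 3*acc == -7)) ==> 4*acc < -7).
Before the if: ((acc >= 3 ==> 5*acc != -11) ==> (((3*val < -20 || 3*val == -31) ==> 2*val < -21) && ((!(3*val < -20 || 3*val == -31)) ==> 4*val < -39))) && ((!(acc >= 3 ==> 5*acc != -11)) ==> (((3*val < 1 || 3*acc == -7) ==> 2*val < -7) && ((!(3*val < 1 || 3*acc == -7)) ==> 4*acc < -7)))
Answer: WP = ((acc >= 3 ==> 5*acc != -11) ==> (((3*val < -20 || 3*val == -31) ==> 2*val < -21) && ((!(3*val < -20 || 3*val == -31)) ==> 4*val < -39))) && ((!(acc >= 3 ==> 5*acc != -11)) ==> (((3*val < 1 || 3*acc == -7) ==> 2*val < -7) && ((!(3*val < 1 || 3*acc == -7)) ==> 4*acc < -7)))


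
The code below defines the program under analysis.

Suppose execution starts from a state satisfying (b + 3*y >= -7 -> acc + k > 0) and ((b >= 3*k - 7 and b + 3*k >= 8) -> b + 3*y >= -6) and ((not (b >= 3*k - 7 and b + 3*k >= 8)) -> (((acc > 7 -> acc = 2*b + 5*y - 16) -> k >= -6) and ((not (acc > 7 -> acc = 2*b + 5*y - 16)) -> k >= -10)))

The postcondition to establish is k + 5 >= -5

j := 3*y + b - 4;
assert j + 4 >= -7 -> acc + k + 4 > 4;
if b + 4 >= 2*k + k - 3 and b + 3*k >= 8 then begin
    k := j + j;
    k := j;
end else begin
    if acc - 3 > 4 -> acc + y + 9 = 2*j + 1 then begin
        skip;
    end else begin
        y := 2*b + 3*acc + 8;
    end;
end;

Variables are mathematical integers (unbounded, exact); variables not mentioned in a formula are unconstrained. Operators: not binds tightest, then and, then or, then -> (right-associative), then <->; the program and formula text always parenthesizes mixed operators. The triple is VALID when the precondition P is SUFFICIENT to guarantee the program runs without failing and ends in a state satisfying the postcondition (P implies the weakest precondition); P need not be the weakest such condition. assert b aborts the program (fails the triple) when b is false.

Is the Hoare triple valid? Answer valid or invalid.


Working backward. After the program, the postcondition k + 5 >= -5 must hold; in canonical form it is k >= -10.
Then branch requires j >= -10; else branch requires ((acc > 7 -> acc + y = 2*j - 8) -> k >= -10) and ((not (acc > 7 -> acc + y = 2*j - 8)) -> k >= -10).
Before the if: ((b >= 3*k - 7 and b + 3*k >= 8) -> j >= -10) and ((not (b >= 3*k - 7 and b + 3*k >= 8)) -> (((acc > 7 -> acc + y = 2*j - 8) -> k >= -10) and ((not (acc > 7 -> acc + y = 2*j - 8)) -> k >= -10)))
Before assert j + 4 >= -7 -> acc + k + 4 > 4: (j >= -11 -> acc + k > 0) and ((b >= 3*k - 7 and b + 3*k >= 8) -> j >= -10) and ((not (b >= 3*k - 7 and b + 3*k >= 8)) -> (((acc > 7 -> acc + y = 2*j - 8) -> k >= -10) and ((not (acc > 7 -> acc + y = 2*j - 8)) -> k >= -10)))
Before j := 3*y + b - 4: (b + 3*y >= -7 -> acc + k > 0) and ((b >= 3*k - 7 and b + 3*k >= 8) -> b + 3*y >= -6) and ((not (b >= 3*k - 7 and b + 3*k >= 8)) -> (((acc > 7 -> acc = 2*b + 5*y - 16) -> k >= -10) and ((not (acc > 7 -> acc = 2*b + 5*y - 16)) -> k >= -10)))
The weakest precondition is (b + 3*y >= -7 -> acc + k > 0) and ((b >= 3*k - 7 and b + 3*k >= 8) -> b + 3*y >= -6) and ((not (b >= 3*k - 7 and b + 3*k >= 8)) -> (((acc > 7 -> acc = 2*b + 5*y - 16) -> k >= -10) and ((not (acc > 7 -> acc = 2*b + 5*y - 16)) -> k >= -10))).
Check whether (b + 3*y >= -7 -> acc + k > 0) and ((b >= 3*k - 7 and b + 3*k >= 8) -> b + 3*y >= -6) and ((not (b >= 3*k - 7 and b + 3*k >= 8)) -> (((acc > 7 -> acc = 2*b + 5*y - 16) -> k >= -6) and ((not (acc > 7 -> acc = 2*b + 5*y - 16)) -> k >= -10))) implies it.
Every state satisfying the precondition satisfies the weakest precondition: the implication holds.
Answer: valid


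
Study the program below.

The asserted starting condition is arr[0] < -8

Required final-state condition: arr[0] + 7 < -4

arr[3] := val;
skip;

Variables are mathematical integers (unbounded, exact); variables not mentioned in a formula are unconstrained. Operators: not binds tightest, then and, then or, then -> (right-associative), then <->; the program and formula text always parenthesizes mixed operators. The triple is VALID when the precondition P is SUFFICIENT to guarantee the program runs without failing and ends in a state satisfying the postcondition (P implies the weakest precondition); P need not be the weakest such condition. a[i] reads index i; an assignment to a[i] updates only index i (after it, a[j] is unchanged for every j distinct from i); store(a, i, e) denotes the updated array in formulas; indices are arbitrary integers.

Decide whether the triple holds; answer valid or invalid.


Working backward. After the program, the postcondition arr[0] + 7 < -4 must hold; in canonical form it is arr[0] < -11.
Before skip: arr[0] < -11
Before arr[3] := val: arr[0] < -11
The weakest precondition is arr[0] < -11.
Check whether arr[0] < -8 implies it.
Countermodel: at the initial state arr = {[0] = -9, elsewhere -9}, the precondition holds but the weakest precondition fails.
Answer: invalid


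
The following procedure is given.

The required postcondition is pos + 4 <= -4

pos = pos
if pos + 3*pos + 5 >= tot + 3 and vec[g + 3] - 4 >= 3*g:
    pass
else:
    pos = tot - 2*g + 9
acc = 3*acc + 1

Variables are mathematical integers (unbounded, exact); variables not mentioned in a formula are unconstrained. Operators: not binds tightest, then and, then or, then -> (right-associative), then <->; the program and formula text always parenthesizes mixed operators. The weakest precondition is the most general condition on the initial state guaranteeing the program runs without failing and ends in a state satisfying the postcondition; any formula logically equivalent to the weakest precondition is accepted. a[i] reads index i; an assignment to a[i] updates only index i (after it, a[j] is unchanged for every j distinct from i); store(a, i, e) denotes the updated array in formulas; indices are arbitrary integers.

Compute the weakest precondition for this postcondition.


Working backward. After the program, the postcondition pos + 4 <= -4 must hold; in canonical form it is pos <= -8.
Before acc := 3*acc + 1: pos <= -8
Then branch requires pos <= -8; else branch requires tot <= 2*g - 17.
Before the if: ((4*pos >= tot - 2 and vec[g + 3] >= 3*g + 4) -> pos <= -8) and ((not (4*pos >= tot - 2 and vec[g + 3] >= 3*g + 4)) -> tot <= 2*g - 17)
Before pos := pos: ((4*pos >= tot - 2 and vec[g + 3] >= 3*g + 4) -> pos <= -8) and ((not (4*pos >= tot - 2 and vec[g + 3] >= 3*g + 4)) -> tot <= 2*g - 17)
Answer: WP = ((4*pos >= tot - 2 and vec[g + 3] >= 3*g + 4) -> pos <= -8) and ((not (4*pos >= tot - 2 and vec[g + 3] >= 3*g + 4)) -> tot <= 2*g - 17)


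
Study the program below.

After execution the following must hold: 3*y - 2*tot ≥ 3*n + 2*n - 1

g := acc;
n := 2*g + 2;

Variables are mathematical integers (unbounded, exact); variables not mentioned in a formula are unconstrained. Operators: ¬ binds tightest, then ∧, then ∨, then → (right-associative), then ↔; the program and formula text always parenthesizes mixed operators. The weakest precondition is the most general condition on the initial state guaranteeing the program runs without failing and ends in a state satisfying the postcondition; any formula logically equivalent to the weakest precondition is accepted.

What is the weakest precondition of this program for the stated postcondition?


Working backward. After the program, the postcondition 3*y - 2*tot ≥ 3*n + 2*n - 1 must hold; in canonical form it is 3*y ≥ 5*n + 2*tot - 1.
Before n := 2*g + 2: 3*y ≥ 10*g + 2*tot + 9
Before g := acc: 3*y ≥ 10*acc + 2*tot + 9
Answer: WP = 3*y ≥ 10*acc + 2*tot + 9


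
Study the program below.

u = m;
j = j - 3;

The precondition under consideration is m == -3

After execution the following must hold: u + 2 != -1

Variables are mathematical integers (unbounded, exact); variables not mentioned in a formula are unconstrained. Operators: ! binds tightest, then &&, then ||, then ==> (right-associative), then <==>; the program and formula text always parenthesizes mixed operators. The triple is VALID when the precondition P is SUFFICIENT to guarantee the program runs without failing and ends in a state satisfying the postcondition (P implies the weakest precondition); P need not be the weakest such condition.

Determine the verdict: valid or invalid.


Working backward. After the program, the postcondition u + 2 != -1 must hold; in canonical form it is u != -3.
Before j := j - 3: u != -3
Before u := m: m != -3
The weakest precondition is m != -3.
Check whether m == -3 implies it.
Countermodel: at the initial state m = -3, the precondition holds but the weakest precondition fails.
Answer: invalid


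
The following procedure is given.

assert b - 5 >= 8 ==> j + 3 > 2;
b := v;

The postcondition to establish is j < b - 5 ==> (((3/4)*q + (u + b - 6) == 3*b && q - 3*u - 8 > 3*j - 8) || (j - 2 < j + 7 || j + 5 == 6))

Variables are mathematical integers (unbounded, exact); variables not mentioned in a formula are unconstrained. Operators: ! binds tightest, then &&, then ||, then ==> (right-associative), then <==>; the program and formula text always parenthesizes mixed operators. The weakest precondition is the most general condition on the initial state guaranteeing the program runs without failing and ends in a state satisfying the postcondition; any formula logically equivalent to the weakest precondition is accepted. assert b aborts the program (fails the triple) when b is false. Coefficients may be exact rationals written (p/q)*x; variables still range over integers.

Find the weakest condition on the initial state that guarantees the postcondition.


Working backward. After the program, the postcondition j < b - 5 ==> (((3/4)*q + (u + b - 6) == 3*b && q - 3*u - 8 > 3*j - 8) || (j - 2 < j + 7 || j + 5 == 6)) must hold; in canonical form it is true.
Before b := v: true
Before assert b - 5 >= 8 ==> j + 3 > 2: b >= 13 ==> j > -1
Answer: WP = b >= 13 ==> j > -1
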